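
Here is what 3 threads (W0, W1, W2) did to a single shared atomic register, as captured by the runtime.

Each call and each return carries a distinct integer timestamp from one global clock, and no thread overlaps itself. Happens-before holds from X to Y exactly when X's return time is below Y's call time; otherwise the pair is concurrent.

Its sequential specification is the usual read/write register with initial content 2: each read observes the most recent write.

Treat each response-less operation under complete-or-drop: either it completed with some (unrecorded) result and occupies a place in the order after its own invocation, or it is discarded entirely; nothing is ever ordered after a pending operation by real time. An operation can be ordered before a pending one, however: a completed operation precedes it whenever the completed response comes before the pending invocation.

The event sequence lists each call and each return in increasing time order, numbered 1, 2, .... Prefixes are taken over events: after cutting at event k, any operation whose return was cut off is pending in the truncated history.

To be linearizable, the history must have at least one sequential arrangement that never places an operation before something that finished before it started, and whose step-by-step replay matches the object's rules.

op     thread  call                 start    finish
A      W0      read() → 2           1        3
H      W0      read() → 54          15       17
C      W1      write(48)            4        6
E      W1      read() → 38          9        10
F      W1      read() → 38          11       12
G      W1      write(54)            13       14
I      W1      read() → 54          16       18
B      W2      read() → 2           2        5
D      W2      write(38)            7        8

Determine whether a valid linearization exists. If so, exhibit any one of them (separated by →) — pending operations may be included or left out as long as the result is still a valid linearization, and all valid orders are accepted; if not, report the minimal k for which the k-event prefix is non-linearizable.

linearizable — witness: A → B → C → D → E → F → G → H → I

after step 1 (A read() → 2): value 2
after step 2 (B read() → 2): value 2
after step 3 (C write(48)): value 48
after step 4 (D write(38)): value 38
after step 5 (E read() → 38): value 38
after step 6 (F read() → 38): value 38
after step 7 (G write(54)): value 54
after step 8 (H read() → 54): value 54
after step 9 (I read() → 54): value 54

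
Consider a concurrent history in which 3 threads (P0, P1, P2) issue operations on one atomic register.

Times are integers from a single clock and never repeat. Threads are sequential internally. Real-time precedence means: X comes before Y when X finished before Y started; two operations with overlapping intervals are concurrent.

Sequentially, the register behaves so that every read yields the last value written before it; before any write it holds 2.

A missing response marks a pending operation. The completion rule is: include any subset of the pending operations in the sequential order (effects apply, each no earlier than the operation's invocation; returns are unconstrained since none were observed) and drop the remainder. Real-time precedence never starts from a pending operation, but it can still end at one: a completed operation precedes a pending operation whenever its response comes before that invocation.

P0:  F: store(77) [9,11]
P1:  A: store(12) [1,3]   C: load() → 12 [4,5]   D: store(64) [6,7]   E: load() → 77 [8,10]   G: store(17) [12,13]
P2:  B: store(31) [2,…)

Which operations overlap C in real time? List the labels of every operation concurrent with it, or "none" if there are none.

concurrent with C ([4,5]): every op whose interval crosses 4..5
A [1,3]: before
B [2,…): concurrent
D [6,7]: after
E [8,10]: after
F [9,11]: after
G [12,13]: after

B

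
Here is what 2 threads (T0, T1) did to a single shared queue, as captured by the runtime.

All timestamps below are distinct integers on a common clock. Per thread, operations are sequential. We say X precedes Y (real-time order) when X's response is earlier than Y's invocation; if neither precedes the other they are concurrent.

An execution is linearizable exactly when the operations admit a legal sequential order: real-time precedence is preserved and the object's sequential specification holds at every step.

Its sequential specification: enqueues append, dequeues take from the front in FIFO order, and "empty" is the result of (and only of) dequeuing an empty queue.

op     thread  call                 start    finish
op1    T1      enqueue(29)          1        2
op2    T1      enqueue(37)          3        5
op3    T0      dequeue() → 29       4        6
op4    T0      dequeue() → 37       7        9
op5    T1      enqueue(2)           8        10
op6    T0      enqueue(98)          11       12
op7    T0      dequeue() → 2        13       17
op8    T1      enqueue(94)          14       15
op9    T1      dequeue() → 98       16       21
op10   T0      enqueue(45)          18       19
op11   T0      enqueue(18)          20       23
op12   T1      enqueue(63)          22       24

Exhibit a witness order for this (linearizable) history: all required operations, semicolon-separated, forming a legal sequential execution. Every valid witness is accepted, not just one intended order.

after step 1 (op1 enqueue(29)): queue <29>
after step 2 (op2 enqueue(37)): queue <29,37>
after step 3 (op3 dequeue() → 29): queue <37>
after step 4 (op4 dequeue() → 37): queue <>
after step 5 (op5 enqueue(2)): queue <2>
after step 6 (op6 enqueue(98)): queue <2,98>
after step 7 (op7 dequeue() → 2): queue <98>
after step 8 (op8 enqueue(94)): queue <98,94>
after step 9 (op9 dequeue() → 98): queue <94>
after step 10 (op10 enqueue(45)): queue <94,45>
after step 11 (op11 enqueue(18)): queue <94,45,18>
after step 12 (op12 enqueue(63)): queue <94,45,18,63>

op1; op2; op3; op4; op5; op6; op7; op8; op9; op10; op11; op12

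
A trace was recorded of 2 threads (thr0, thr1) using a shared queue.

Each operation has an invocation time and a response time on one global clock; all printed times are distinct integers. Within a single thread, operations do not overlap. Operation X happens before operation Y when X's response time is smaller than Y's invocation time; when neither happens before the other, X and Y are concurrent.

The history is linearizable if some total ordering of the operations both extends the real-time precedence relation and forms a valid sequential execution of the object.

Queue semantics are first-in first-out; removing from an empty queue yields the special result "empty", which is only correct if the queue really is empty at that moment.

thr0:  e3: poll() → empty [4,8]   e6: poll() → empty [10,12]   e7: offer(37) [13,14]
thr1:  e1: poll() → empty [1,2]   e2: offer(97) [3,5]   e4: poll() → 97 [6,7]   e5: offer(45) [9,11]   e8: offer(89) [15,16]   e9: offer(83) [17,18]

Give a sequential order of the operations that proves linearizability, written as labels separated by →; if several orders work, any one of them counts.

e1 → e2 → e4 → e3 → e6 → e5 → e7 → e8 → e9

1. e1 poll() → empty, leaving queue <>
2. e2 offer(97), leaving queue <97>
3. e4 poll() → 97, leaving queue <>
4. e3 poll() → empty, leaving queue <>
5. e6 poll() → empty, leaving queue <>
6. e5 offer(45), leaving queue <45>
7. e7 offer(37), leaving queue <45,37>
8. e8 offer(89), leaving queue <45,37,89>
9. e9 offer(83), leaving queue <45,37,89,83>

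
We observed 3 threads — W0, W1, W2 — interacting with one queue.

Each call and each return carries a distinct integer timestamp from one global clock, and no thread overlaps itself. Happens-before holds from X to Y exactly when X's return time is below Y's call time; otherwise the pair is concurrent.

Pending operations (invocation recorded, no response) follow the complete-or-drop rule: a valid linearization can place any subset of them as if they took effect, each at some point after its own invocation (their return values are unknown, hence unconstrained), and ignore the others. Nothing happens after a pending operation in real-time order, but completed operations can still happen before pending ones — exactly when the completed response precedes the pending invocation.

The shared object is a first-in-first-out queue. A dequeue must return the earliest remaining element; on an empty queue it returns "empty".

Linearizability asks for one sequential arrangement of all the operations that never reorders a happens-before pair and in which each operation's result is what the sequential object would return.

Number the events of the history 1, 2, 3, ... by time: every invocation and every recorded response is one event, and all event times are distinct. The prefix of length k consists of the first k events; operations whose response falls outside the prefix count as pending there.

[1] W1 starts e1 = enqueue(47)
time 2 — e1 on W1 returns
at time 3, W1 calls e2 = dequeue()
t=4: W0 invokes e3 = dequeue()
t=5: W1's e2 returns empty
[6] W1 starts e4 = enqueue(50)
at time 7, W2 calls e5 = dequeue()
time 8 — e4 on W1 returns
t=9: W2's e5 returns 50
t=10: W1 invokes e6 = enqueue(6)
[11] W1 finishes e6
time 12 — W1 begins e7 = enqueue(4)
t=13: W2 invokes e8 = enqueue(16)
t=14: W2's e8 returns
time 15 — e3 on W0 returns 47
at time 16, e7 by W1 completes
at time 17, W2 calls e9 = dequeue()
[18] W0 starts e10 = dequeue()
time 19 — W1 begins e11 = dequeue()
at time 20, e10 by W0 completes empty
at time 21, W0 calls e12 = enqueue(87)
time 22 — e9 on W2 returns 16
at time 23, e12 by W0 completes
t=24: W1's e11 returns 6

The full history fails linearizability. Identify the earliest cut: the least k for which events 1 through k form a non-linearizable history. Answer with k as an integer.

20

events 1..19 are still linearizable — one witness is e1, e3, e2, e4, e5, e6, e7, e8:
after step 1 (e1 enqueue(47)): queue <47>
after step 2 (e3 dequeue() → 47): queue <>
after step 3 (e2 dequeue() → empty): queue <>
after step 4 (e4 enqueue(50)): queue <50>
after step 5 (e5 dequeue() → 50): queue <>
after step 6 (e6 enqueue(6)): queue <6>
after step 7 (e7 enqueue(4)): queue <6,4>
after step 8 (e8 enqueue(16)): queue <6,4,16>
at event 20 (e10's time-20 response) nothing linearizes any more
no completion choice of the 2 pending operations (e9, e11) rescues it — every subset was tried
take e1, e2, e3, e4, e5, e6, e7, e8, e10 (pending dropped): step 2 already fails, because e2 dequeue() → empty cannot occur there
take e1, e2, e3, e4, e5, e6, e8, e7, e10 (pending dropped): step 2 already fails, because e2 dequeue() → empty cannot occur there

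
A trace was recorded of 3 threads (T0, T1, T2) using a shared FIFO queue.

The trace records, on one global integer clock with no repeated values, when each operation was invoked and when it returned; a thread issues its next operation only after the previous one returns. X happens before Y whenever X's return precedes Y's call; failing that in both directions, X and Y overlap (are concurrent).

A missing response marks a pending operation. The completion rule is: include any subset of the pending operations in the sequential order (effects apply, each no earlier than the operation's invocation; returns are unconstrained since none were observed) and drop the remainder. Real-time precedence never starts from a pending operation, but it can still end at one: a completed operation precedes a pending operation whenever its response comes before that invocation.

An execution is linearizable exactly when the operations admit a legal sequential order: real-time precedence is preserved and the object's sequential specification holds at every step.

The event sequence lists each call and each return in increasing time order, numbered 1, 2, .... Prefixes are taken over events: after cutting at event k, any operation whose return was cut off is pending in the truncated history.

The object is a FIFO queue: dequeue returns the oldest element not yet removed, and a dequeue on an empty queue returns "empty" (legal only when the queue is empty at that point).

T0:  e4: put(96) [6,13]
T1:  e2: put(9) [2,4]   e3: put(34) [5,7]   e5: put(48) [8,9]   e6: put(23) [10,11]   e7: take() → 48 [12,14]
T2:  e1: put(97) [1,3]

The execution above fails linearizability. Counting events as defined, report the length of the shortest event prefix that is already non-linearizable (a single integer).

events 1..13 are linearizable; a witness order is e1, e2, e3, e4, e5, e6:
after step 1 (e1 put(97)): queue <97>
after step 2 (e2 put(9)): queue <97,9>
after step 3 (e3 put(34)): queue <97,9,34>
after step 4 (e4 put(96)): queue <97,9,34,96>
after step 5 (e5 put(48)): queue <97,9,34,96,48>
after step 6 (e6 put(23)): queue <97,9,34,96,48,23>
include event 14 — e7 responding at 14 — and every candidate order breaks
one such order, e1, e2, e3, e4, e5, e6, e7, breaks at step 7 where e7 take() → 48 is illegal
one such order, e1, e2, e3, e5, e4, e6, e7, breaks at step 7 where e7 take() → 48 is illegal

14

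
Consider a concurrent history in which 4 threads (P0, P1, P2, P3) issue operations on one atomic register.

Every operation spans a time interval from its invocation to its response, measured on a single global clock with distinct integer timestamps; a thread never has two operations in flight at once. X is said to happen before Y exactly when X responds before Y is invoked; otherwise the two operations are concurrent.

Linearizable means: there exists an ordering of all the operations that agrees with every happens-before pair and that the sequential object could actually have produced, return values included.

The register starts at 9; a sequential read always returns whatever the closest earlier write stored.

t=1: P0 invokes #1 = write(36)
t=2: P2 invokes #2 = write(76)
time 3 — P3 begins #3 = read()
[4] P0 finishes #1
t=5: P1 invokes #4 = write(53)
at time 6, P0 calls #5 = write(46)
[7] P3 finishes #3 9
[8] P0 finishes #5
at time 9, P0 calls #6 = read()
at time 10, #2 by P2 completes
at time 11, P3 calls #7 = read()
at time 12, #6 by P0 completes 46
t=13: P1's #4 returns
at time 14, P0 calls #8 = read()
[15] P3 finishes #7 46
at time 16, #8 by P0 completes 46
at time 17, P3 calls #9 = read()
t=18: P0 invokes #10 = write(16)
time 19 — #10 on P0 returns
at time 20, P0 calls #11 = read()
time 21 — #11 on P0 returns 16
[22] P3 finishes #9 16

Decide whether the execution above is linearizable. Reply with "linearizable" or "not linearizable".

a witness: #3, #1, #2, #4, #5, #6, #7, #8, #10, #9, #11
after step 1 (#3 read() → 9): value 9
after step 2 (#1 write(36)): value 36
after step 3 (#2 write(76)): value 76
after step 4 (#4 write(53)): value 53
after step 5 (#5 write(46)): value 46
after step 6 (#6 read() → 46): value 46
after step 7 (#7 read() → 46): value 46
after step 8 (#8 read() → 46): value 46
after step 9 (#10 write(16)): value 16
after step 10 (#9 read() → 16): value 16
after step 11 (#11 read() → 16): value 16

linearizable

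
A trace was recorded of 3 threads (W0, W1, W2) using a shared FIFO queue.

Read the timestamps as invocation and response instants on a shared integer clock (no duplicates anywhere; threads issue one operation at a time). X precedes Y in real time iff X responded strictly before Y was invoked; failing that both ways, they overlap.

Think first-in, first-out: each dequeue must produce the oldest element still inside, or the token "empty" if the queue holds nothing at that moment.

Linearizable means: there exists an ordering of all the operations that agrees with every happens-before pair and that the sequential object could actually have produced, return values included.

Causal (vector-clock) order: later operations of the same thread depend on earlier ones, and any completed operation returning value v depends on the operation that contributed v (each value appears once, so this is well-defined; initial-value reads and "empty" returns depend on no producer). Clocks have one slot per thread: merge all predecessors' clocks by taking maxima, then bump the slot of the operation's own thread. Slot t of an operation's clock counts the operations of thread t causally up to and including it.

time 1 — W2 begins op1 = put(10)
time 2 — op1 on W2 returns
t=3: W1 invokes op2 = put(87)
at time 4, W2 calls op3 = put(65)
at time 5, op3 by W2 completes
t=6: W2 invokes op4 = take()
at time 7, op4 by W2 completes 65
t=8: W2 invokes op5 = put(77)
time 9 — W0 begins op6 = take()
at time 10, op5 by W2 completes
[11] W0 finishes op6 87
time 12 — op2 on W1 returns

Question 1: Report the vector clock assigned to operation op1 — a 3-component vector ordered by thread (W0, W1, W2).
(0, 0, 1)

root op op1, invoked 1: fresh clock plus W2's own tick → (0, 0, 1)
root op op2, invoked 3: fresh clock plus W1's own tick → (0, 1, 0)
invoked at 4, op3 merges VC(op1)=(0, 0, 1) and bumps W2's slot → (0, 0, 2)
invoked at 9, op6 merges VC(op2)=(0, 1, 0) and bumps W0's slot → (1, 1, 0)
invoked at 6, op4 merges VC(op3)=(0, 0, 2) and bumps W2's slot → (0, 0, 3)
invoked at 8, op5 merges VC(op4)=(0, 0, 3) and bumps W2's slot → (0, 0, 4)
target: VC(op1) = (0, 0, 1)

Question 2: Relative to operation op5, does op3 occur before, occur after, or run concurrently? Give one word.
before

op3 spans [4,5], op5 spans [8,10]
resp(op3)=5 < inv(op5)=8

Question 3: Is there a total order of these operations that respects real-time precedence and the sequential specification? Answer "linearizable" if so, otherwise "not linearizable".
not linearizable

already the first 7 events (up to op4's response at time 7) admit no linearization; the first 6 still do
exhaustive check: the 3 completed FIFO queue ops admit one real-time order; illegal
every completion of the 1 pending operation (op2) was checked; none linearizes
sample order op1, op3, op4 (pending dropped) stalls at step 3 — op4 take() → 65 has no legal effect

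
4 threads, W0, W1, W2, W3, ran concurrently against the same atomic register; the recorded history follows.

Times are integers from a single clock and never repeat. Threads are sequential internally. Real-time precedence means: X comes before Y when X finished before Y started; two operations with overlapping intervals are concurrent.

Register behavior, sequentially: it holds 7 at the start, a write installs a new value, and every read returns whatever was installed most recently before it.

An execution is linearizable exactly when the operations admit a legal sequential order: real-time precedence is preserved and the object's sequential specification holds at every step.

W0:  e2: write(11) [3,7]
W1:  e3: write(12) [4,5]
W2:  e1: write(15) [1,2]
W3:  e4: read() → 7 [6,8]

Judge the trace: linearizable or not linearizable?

not linearizable

the violation lands at event 8, e4's response at time 8: events 1..7 linearize, events 1..8 do not
real-time-consistent orders of the 4 completed operations: 3 — all fail the atomic register replay
e.g. e1, e2, e3, e4: illegal at step 4, since e4 read() → 7 cannot apply there
e.g. e1, e3, e2, e4: illegal at step 4, since e4 read() → 7 cannot apply there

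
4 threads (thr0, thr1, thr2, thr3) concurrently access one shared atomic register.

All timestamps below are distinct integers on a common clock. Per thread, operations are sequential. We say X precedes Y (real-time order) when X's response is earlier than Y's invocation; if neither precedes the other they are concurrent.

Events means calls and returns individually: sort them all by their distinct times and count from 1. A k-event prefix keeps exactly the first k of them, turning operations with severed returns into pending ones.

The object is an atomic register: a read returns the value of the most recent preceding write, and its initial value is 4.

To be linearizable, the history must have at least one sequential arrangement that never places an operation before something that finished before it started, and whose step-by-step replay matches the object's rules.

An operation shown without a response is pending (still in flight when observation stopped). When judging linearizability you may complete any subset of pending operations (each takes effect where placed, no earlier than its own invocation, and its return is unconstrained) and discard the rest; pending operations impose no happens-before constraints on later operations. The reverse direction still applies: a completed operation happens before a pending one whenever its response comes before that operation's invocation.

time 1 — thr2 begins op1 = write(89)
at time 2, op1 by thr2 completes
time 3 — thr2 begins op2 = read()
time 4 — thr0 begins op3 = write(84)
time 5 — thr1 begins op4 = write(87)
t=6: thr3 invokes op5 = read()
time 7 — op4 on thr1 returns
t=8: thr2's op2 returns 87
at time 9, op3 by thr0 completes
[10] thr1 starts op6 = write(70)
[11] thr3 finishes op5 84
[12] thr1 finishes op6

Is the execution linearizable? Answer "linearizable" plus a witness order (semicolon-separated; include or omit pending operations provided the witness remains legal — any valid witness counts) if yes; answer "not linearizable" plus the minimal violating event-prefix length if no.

linearizable — witness: op1; op3; op5; op4; op2; op6

1. op1 write(89), leaving value 89
2. op3 write(84), leaving value 84
3. op5 read() → 84, leaving value 84
4. op4 write(87), leaving value 87
5. op2 read() → 87, leaving value 87
6. op6 write(70), leaving value 70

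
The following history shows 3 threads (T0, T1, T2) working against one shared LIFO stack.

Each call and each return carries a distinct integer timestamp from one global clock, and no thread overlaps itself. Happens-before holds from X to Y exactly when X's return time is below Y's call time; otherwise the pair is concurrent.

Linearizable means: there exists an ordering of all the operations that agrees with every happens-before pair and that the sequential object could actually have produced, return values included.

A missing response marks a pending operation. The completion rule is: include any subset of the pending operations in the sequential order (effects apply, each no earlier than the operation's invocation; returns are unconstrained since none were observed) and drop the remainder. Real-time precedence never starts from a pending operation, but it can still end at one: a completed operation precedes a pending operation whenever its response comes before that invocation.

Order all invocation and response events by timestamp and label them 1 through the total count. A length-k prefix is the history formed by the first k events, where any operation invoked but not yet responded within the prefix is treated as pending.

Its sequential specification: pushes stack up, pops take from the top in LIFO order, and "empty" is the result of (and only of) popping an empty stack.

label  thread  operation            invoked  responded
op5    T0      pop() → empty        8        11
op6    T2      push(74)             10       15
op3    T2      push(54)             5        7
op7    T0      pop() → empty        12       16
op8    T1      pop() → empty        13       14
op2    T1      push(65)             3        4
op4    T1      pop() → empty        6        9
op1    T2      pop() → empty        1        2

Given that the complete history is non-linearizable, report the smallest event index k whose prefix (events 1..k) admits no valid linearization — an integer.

9

events 1..8 are still linearizable — one witness is op1, op2, op3:
after step 1 (op1 pop() → empty): stack <>
after step 2 (op2 push(65)): stack <65>
after step 3 (op3 push(54)): stack <65,54>
once event 9 joins (op4's response, time 9), exhaustive search finds no witness
include/drop combinations of the 1 pending operation (op5) were all tried; none helps
for example op1, op2, op3, op4 (pending dropped) fails at step 4: op4 pop() → empty is not legal there
for example op1, op2, op4, op3 (pending dropped) fails at step 3: op4 pop() → empty is not legal there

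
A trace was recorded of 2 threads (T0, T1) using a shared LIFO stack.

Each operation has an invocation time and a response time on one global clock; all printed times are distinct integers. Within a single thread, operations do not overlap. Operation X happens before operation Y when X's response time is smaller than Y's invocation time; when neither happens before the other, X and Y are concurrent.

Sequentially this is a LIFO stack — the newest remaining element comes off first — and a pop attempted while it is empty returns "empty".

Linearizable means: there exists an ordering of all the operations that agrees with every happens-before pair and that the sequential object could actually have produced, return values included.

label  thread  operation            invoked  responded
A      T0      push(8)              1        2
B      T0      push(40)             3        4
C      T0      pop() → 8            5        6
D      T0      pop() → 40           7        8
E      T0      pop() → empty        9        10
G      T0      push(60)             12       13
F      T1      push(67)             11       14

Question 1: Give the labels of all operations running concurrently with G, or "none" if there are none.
F

G runs from 12 to 13; window-overlapping ops are concurrent
A [1,2]: before
B [3,4]: before
C [5,6]: before
D [7,8]: before
E [9,10]: before
F [11,14]: concurrent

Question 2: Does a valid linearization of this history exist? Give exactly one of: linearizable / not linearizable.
not linearizable

already the first 6 events (up to C's response at time 6) admit no linearization; the first 5 still do
a single order respects real time; the 3 completed LIFO stack operations fail replay along it
e.g. A, B, C: illegal at step 3, since C pop() → 8 cannot apply there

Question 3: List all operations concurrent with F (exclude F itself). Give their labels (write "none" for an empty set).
G

concurrent with F ([11,14]): every op whose interval crosses 11..14
A [1,2]: before
B [3,4]: before
C [5,6]: before
D [7,8]: before
E [9,10]: before
G [12,13]: concurrent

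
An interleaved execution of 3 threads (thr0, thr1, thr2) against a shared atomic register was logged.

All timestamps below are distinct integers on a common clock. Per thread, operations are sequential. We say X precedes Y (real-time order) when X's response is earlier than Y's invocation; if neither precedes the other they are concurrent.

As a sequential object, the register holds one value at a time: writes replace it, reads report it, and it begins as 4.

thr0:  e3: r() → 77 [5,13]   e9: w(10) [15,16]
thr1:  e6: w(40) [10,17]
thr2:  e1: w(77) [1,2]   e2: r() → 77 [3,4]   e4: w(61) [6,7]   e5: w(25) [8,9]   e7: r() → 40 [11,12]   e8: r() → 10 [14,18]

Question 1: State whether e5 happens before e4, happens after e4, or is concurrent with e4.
after

e5 spans [8,9], e4 spans [6,7]
resp(e4)=7 < inv(e5)=8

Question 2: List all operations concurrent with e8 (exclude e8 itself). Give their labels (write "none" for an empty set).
e6, e9

overlap test against e8 [14,18]: concurrent iff the interval meets 14..18
e1 [1,2]: before
e2 [3,4]: before
e3 [5,13]: before
e4 [6,7]: before
e5 [8,9]: before
e6 [10,17]: concurrent
e7 [11,12]: before
e9 [15,16]: concurrent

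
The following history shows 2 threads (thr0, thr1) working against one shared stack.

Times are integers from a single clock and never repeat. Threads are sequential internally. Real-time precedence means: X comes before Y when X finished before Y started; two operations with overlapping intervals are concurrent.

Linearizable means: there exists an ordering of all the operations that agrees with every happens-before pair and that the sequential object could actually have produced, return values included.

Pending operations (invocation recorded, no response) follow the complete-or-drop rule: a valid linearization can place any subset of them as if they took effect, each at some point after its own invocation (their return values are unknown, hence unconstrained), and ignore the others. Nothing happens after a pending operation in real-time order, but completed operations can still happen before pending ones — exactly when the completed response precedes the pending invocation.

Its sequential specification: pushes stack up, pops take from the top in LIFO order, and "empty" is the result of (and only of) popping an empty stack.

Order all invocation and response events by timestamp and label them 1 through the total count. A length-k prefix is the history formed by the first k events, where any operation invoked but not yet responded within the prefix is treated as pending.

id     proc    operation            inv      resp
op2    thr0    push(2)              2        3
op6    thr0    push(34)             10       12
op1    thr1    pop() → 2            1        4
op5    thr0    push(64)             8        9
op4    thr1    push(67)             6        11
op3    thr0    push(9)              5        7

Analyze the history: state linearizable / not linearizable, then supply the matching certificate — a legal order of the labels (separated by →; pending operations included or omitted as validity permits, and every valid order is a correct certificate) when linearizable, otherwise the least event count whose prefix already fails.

linearizable — witness: op2 → op1 → op3 → op4 → op5 → op6

1. op2 push(2), leaving stack <2>
2. op1 pop() → 2, leaving stack <>
3. op3 push(9), leaving stack <9>
4. op4 push(67), leaving stack <9,67>
5. op5 push(64), leaving stack <9,67,64>
6. op6 push(34), leaving stack <9,67,64,34>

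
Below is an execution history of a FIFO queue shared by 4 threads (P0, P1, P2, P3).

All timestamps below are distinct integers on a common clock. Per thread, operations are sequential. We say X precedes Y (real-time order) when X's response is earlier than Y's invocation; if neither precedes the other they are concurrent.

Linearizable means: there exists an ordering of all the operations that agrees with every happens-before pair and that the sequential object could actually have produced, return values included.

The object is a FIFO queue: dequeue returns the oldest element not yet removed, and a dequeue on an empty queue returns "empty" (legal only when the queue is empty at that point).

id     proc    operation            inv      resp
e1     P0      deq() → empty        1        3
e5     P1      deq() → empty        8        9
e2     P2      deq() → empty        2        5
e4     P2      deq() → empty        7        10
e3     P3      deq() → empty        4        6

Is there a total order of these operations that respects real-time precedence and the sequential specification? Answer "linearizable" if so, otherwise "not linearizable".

one valid linearization: e1, e2, e3, e4, e5
step 1: e1 deq() → empty — queue <>
step 2: e2 deq() → empty — queue <>
step 3: e3 deq() → empty — queue <>
step 4: e4 deq() → empty — queue <>
step 5: e5 deq() → empty — queue <>

linearizable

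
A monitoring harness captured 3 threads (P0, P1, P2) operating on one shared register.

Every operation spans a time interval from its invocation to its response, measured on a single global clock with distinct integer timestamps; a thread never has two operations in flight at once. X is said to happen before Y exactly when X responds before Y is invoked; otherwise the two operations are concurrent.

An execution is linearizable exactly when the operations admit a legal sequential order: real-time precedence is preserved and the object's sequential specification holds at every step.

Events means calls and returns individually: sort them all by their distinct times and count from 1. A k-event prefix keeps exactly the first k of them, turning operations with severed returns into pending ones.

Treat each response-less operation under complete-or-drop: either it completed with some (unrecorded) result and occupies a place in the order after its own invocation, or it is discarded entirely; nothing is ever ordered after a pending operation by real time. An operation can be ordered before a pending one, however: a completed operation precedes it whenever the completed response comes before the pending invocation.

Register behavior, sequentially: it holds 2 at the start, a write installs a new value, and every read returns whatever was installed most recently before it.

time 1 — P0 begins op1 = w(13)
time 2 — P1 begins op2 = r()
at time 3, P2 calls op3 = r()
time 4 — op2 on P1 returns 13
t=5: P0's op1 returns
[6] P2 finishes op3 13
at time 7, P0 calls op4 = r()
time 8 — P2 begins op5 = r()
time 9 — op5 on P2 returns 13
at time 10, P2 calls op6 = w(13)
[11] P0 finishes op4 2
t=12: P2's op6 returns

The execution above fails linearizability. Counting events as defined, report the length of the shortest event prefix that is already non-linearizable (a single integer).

events 1..10 are still linearizable — one witness is op1, op2, op3, op4, op5:
step 1: op1 w(13) — value 13
step 2: op2 r() → 13 — value 13
step 3: op3 r() → 13 — value 13
step 4: op4 r() (pending, included) — value 13
step 5: op5 r() → 13 — value 13
at event 11 (op4's time-11 response) nothing linearizes any more
completion choices over the 1 pending operation (op6) were checked; none helps
e.g. op1, op2, op3, op4, op5 (pending dropped): illegal at step 4, since op4 r() → 2 cannot apply there
e.g. op1, op2, op3, op5, op4 (pending dropped): illegal at step 5, since op4 r() → 2 cannot apply there

11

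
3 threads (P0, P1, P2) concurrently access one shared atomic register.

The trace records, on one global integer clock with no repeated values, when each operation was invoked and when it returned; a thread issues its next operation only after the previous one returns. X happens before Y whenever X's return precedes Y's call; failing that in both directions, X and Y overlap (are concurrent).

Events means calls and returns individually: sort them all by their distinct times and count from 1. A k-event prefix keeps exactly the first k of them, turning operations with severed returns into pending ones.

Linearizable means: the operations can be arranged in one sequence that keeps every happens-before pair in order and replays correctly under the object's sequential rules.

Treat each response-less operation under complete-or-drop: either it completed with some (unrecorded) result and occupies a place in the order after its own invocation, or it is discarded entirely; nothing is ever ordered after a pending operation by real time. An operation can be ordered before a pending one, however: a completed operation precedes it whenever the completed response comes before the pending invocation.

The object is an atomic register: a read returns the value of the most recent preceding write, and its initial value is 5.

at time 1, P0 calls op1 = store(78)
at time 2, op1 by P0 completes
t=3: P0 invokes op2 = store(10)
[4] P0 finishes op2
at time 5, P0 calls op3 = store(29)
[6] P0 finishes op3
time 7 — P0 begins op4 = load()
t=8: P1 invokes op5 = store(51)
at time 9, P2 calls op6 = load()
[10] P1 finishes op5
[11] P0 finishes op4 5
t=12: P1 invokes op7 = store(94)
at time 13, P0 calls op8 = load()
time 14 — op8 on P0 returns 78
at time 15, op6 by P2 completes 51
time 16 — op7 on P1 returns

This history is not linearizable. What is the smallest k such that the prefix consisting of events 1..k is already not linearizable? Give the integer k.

one valid order for events 1..10 is op1, op2, op3, op4, op5:
1. op1 store(78), leaving value 78
2. op2 store(10), leaving value 10
3. op3 store(29), leaving value 29
4. op4 load() (pending, included), leaving value 29
5. op5 store(51), leaving value 51
once event 11 joins (op4's response, time 11), exhaustive search finds no witness
include/drop combinations of the 1 pending operation (op6) were all tried; none helps
sample order op1, op2, op3, op4, op5 (pending dropped) stalls at step 4 — op4 load() → 5 has no legal effect
sample order op1, op2, op3, op5, op4 (pending dropped) stalls at step 5 — op4 load() → 5 has no legal effect

11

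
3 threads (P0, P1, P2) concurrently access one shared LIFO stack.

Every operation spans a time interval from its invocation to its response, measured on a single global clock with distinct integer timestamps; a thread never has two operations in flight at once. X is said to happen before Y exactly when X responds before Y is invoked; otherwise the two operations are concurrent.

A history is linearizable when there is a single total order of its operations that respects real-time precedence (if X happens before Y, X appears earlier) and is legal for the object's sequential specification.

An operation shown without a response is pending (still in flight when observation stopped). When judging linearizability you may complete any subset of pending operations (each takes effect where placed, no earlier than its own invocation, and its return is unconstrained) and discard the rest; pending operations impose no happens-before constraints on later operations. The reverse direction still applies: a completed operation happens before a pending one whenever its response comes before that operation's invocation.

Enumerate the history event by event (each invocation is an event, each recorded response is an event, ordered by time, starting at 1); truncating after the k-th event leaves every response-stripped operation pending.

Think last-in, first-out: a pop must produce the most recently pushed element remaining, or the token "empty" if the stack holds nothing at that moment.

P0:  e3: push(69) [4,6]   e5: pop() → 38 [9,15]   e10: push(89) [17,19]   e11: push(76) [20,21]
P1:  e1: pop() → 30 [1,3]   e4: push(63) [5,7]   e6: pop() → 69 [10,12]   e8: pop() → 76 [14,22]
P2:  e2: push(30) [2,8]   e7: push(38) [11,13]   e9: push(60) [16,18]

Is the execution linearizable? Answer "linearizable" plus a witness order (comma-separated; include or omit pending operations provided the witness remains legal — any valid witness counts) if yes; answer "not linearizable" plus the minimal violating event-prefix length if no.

linearizable — witness: e2, e1, e4, e3, e6, e7, e5, e9, e10, e11, e8

1. e2 push(30), leaving stack <30>
2. e1 pop() → 30, leaving stack <>
3. e4 push(63), leaving stack <63>
4. e3 push(69), leaving stack <63,69>
5. e6 pop() → 69, leaving stack <63>
6. e7 push(38), leaving stack <63,38>
7. e5 pop() → 38, leaving stack <63>
8. e9 push(60), leaving stack <63,60>
9. e10 push(89), leaving stack <63,60,89>
10. e11 push(76), leaving stack <63,60,89,76>
11. e8 pop() → 76, leaving stack <63,60,89>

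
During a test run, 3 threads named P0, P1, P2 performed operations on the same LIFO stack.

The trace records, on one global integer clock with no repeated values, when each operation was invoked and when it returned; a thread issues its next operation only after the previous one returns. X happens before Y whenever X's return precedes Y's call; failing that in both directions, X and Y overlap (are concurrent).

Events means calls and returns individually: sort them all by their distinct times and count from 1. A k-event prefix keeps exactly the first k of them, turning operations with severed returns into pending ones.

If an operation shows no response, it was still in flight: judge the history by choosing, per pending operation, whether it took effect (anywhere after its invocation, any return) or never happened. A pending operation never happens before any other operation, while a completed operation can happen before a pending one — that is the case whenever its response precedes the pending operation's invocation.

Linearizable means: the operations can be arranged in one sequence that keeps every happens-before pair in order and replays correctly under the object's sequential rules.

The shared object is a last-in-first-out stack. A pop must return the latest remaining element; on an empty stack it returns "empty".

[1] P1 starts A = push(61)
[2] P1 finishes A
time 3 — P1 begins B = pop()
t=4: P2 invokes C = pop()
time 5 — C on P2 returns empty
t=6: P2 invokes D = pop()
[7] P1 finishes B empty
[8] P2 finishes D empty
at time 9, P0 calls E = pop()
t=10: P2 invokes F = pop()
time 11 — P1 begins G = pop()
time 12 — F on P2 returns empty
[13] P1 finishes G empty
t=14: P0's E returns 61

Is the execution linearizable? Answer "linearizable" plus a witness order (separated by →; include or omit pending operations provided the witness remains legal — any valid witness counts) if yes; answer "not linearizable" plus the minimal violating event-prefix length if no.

not linearizable — minimal violating prefix: 7 events

through event 6 a valid linearization exists; event 7 (B responding at time 7) ends that
2 orders of the 3 completed LIFO stack ops respect real time; none is legal
including or dropping the 1 pending operation (D) in any combination fails
for example A, B, C (pending dropped) fails at step 2: B pop() → empty is not legal there
for example A, C, B (pending dropped) fails at step 2: C pop() → empty is not legal there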